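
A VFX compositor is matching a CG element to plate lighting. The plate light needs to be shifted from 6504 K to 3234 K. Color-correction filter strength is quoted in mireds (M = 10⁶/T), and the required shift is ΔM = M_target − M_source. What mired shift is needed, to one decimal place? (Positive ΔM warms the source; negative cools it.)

M_source = 10⁶/6504 = 153.752; M_target = 10⁶/3234 = 309.215.
ΔM = 309.215 − 153.752 = 155.463 → +155.5 mireds, a warming shift.

+155.5 mireds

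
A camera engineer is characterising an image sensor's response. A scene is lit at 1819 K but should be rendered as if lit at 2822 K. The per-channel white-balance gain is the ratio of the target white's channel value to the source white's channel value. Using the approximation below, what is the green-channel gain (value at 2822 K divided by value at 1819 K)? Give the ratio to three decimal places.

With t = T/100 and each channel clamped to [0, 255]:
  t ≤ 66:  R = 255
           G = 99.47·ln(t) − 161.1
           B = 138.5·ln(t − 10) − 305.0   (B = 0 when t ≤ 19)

At 1819 K (t = 18.19):
  G = 99.47·ln 18.19 − 161.1 = 99.47·2.9009 − 161.1 = 127.450.
At 2822 K (t = 28.22):
  G = 99.47·ln 28.22 − 161.1 = 99.47·3.3400 − 161.1 = 171.133.
Gain = 171.133 / 127.450 = 1.3427 → 1.343.

1.343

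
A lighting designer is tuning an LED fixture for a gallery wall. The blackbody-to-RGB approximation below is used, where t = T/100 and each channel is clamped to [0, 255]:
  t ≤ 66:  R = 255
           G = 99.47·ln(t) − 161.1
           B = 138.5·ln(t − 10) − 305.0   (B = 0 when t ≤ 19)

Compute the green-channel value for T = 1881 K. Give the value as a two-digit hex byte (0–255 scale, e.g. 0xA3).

0x83

t = 1881/100 = 18.81; the t ≤ 66 branch applies.
G = 99.47·ln 18.81 − 161.1 = 99.47·2.9344 − 161.1 = 130.784.
Rounded: 131; in hex, 0x83.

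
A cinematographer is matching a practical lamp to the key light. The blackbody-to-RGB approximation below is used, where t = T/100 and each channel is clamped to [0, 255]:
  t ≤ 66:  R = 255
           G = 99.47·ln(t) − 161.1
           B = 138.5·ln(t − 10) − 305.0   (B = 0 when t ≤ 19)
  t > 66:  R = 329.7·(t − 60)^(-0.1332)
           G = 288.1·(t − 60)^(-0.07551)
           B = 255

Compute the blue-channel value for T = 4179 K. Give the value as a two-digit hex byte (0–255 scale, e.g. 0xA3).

0xAE

t = 4179/100 = 41.79; the t ≤ 66 branch applies.
B = 138.5·ln(41.79 − 10) − 305.0 = 138.5·ln 31.79 − 305.0 = 138.5·3.4592 − 305.0 = 174.093.
Rounded: 174; in hex, 0xAE.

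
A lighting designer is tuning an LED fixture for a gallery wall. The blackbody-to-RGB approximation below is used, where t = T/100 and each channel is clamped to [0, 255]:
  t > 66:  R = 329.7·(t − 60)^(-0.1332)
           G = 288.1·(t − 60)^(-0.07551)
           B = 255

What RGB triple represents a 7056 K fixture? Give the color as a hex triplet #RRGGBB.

t = 7056/100 = 70.56; the t > 66 branch applies.
R = 329.7·(70.56 − 60)^(-0.1332) = 329.7·10.56^(-0.1332) = 329.7·0.73055 = 240.861.
G = 288.1·(70.56 − 60)^(-0.07551) = 288.1·10.56^(-0.07551) = 288.1·0.83696 = 241.127.
B = 255 by definition for t > 66.
Rounded: (241, 241, 255).
In hex: #F1F1FF.

#F1F1FF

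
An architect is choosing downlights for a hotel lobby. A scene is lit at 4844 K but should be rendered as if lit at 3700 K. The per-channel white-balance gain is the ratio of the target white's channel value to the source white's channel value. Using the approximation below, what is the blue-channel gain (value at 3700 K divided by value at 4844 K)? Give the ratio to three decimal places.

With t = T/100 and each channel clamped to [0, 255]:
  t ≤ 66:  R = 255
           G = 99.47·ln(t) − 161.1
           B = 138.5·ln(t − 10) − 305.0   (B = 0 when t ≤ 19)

At 4844 K (t = 48.44):
  B = 138.5·ln(48.44 − 10) − 305.0 = 138.5·ln 38.44 − 305.0 = 138.5·3.6491 − 305.0 = 200.400.
At 3700 K (t = 37):
  B = 138.5·ln(37 − 10) − 305.0 = 138.5·ln 27 − 305.0 = 138.5·3.2958 − 305.0 = 151.473.
Gain = 151.473 / 200.400 = 0.7559 → 0.756.

0.756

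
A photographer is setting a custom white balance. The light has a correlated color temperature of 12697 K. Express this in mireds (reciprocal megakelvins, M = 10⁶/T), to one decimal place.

M = 10⁶ / 12697 = 78.759 → 78.8 mireds.

78.8 mireds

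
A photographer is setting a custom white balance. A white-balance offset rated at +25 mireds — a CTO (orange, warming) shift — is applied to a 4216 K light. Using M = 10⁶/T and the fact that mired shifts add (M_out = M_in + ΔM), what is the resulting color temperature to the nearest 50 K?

3800 K

M_in = 10⁶/4216 = 237.19 mireds.
M_out = 237.19 + (+25) = 262.19 mireds.
T_out = 10⁶/262.19 = 3814.0 K → 3800 K.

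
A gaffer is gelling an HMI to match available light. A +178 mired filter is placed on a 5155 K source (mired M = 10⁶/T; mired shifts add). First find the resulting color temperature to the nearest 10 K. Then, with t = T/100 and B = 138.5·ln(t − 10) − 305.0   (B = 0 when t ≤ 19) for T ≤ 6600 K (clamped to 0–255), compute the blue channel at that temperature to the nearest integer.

87

M_in = 10⁶/5155 = 193.99; M_out = 193.99 + (+178) = 371.99.
T_out = 10⁶/371.99 = 2688.3 K → 2690 K; t = 26.9.
B = 138.5·ln(26.9 − 10) − 305.0 = 138.5·ln 16.9 − 305.0 = 138.5·2.8273 − 305.0 = 86.583.
Rounded: 87.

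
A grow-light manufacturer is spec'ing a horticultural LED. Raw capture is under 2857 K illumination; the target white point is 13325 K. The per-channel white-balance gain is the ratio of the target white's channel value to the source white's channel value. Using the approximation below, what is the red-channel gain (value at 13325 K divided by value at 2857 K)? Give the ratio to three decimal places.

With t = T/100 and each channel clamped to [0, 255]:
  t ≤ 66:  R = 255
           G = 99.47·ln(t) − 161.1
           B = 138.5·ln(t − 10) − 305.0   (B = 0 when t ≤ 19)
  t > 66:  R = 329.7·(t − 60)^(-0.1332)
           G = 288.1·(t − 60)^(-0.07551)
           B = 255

0.730

At 2857 K (t = 28.57):
  R = 255 by definition for t ≤ 66.
At 13325 K (t = 133.25):
  R = 329.7·(133.25 − 60)^(-0.1332) = 329.7·73.25^(-0.1332) = 329.7·0.56443 = 186.092.
Gain = 186.092 / 255.000 = 0.7298 → 0.730.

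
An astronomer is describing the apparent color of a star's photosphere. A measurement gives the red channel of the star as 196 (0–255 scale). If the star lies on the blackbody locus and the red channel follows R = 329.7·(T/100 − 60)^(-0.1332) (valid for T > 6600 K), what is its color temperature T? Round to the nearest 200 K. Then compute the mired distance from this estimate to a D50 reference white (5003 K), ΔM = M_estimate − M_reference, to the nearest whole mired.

(t − 60)^(-0.1332) = 196/329.7 = 0.59448.
t − 60 = 0.59448^(1/-0.1332) = 0.59448^(-7.508) = 49.621, so t = 109.621.
T = 100·t = 10962 K → 11000 K to the nearest 200 K.
M_estimate = 10⁶/11000 = 90.91; M_reference = 10⁶/5003 = 199.88.
ΔM = 90.91 − 199.88 = -108.97 → -109 mireds.

-109 mireds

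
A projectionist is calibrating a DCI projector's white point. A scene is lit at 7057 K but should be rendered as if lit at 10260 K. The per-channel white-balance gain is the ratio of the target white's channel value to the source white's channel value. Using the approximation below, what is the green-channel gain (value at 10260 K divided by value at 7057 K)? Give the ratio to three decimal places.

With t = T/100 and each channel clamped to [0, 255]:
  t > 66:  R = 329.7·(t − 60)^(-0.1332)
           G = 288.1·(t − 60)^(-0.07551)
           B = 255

0.900

At 7057 K (t = 70.57):
  G = 288.1·(70.57 − 60)^(-0.07551) = 288.1·10.57^(-0.07551) = 288.1·0.83690 = 241.110.
At 10260 K (t = 102.6):
  G = 288.1·(102.6 − 60)^(-0.07551) = 288.1·42.6^(-0.07551) = 288.1·0.75329 = 217.023.
Gain = 217.023 / 241.110 = 0.9001 → 0.900.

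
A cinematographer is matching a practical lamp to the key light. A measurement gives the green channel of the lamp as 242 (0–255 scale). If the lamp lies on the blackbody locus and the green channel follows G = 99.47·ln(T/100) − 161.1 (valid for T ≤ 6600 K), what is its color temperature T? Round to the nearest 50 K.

ln t = (242 + 161.1) / 99.47 = 4.0525.
t = e^4.0525 = 57.540.
T = 100·t = 5754 K → 5750 K to the nearest 50 K.

5750 K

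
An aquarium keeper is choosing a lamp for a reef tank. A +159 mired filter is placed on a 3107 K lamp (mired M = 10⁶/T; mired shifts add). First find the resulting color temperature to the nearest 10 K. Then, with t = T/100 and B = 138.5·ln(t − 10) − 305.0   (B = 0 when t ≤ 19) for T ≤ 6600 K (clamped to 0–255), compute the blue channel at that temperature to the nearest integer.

25

M_in = 10⁶/3107 = 321.85; M_out = 321.85 + (+159) = 480.85.
T_out = 10⁶/480.85 = 2079.6 K → 2080 K; t = 20.8.
B = 138.5·ln(20.8 − 10) − 305.0 = 138.5·ln 10.8 − 305.0 = 138.5·2.3795 − 305.0 = 24.567.
Rounded: 25.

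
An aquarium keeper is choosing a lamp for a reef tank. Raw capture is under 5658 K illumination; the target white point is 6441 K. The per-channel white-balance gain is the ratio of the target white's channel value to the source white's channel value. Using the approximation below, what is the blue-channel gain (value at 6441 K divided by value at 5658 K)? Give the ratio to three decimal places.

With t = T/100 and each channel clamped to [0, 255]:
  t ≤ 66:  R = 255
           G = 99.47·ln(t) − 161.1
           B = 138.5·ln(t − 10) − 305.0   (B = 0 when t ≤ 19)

At 5658 K (t = 56.58):
  B = 138.5·ln(56.58 − 10) − 305.0 = 138.5·ln 46.58 − 305.0 = 138.5·3.8412 − 305.0 = 227.002.
At 6441 K (t = 64.41):
  B = 138.5·ln(64.41 − 10) − 305.0 = 138.5·ln 54.41 − 305.0 = 138.5·3.9965 − 305.0 = 248.522.
Gain = 248.522 / 227.002 = 1.0948 → 1.095.

1.095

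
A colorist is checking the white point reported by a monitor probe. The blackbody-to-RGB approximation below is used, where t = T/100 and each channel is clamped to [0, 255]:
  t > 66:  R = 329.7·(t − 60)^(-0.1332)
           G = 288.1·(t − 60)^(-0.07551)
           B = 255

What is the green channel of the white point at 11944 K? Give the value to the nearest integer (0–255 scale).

212

t = 11944/100 = 119.44; the t > 66 branch applies.
G = 288.1·(119.44 − 60)^(-0.07551) = 288.1·59.44^(-0.07551) = 288.1·0.73458 = 211.633.
Rounded: 212.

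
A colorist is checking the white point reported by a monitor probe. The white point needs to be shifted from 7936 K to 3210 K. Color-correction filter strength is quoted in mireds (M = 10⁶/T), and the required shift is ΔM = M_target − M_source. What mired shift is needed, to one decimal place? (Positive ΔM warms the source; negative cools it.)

+185.5 mireds

M_source = 10⁶/7936 = 126.008; M_target = 10⁶/3210 = 311.526.
ΔM = 311.526 − 126.008 = 185.518 → +185.5 mireds, a warming shift.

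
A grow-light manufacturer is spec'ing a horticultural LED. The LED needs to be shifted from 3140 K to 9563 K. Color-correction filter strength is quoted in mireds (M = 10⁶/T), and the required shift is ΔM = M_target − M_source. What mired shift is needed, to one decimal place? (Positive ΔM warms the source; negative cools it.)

-213.9 mireds

M_source = 10⁶/3140 = 318.471; M_target = 10⁶/9563 = 104.570.
ΔM = 104.570 − 318.471 = -213.902 → -213.9 mireds, a cooling shift.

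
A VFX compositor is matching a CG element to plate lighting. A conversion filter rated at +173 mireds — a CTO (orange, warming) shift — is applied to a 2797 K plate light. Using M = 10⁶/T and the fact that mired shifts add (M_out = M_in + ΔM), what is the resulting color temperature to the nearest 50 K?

M_in = 10⁶/2797 = 357.53 mireds.
M_out = 357.53 + (+173) = 530.53 mireds.
T_out = 10⁶/530.53 = 1884.9 K → 1900 K.

1900 K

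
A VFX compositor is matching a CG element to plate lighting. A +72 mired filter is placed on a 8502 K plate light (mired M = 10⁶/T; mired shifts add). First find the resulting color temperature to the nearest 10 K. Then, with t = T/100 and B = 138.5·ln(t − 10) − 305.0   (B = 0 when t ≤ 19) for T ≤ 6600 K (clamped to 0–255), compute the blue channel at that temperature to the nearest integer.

215

M_in = 10⁶/8502 = 117.62; M_out = 117.62 + (+72) = 189.62.
T_out = 10⁶/189.62 = 5273.7 K → 5270 K; t = 52.7.
B = 138.5·ln(52.7 − 10) − 305.0 = 138.5·ln 42.7 − 305.0 = 138.5·3.7542 − 305.0 = 214.957.
Rounded: 215.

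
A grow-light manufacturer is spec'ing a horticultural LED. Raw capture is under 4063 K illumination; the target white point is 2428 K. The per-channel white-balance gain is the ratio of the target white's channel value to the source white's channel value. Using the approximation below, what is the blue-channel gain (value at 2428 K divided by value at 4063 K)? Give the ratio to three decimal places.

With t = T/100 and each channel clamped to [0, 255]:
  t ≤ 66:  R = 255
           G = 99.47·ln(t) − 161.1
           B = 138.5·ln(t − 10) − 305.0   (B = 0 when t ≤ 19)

At 4063 K (t = 40.63):
  B = 138.5·ln(40.63 − 10) − 305.0 = 138.5·ln 30.63 − 305.0 = 138.5·3.4220 − 305.0 = 168.944.
At 2428 K (t = 24.28):
  B = 138.5·ln(24.28 − 10) − 305.0 = 138.5·ln 14.28 − 305.0 = 138.5·2.6589 − 305.0 = 63.252.
Gain = 63.252 / 168.944 = 0.3744 → 0.374.

0.374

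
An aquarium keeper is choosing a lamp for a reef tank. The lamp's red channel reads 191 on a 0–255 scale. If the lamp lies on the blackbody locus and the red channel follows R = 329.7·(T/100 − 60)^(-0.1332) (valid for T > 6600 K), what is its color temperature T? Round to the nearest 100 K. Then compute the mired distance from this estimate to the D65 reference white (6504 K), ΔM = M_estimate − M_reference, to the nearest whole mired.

-70 mireds

(t − 60)^(-0.1332) = 191/329.7 = 0.57931.
t − 60 = 0.57931^(1/-0.1332) = 0.57931^(-7.508) = 60.245, so t = 120.245.
T = 100·t = 12025 K → 12000 K to the nearest 100 K.
M_estimate = 10⁶/12000 = 83.33; M_reference = 10⁶/6504 = 153.75.
ΔM = 83.33 − 153.75 = -70.42 → -70 mireds.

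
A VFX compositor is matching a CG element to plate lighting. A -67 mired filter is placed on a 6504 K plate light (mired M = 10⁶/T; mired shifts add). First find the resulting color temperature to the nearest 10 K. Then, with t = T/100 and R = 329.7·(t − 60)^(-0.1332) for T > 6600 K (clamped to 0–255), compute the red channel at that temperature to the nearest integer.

193

M_in = 10⁶/6504 = 153.75; M_out = 153.75 + (-67) = 86.75.
T_out = 10⁶/86.75 = 11527.2 K → 11530 K; t = 115.3.
R = 329.7·(115.3 − 60)^(-0.1332) = 329.7·55.3^(-0.1332) = 329.7·0.58596 = 193.191.
Rounded: 193.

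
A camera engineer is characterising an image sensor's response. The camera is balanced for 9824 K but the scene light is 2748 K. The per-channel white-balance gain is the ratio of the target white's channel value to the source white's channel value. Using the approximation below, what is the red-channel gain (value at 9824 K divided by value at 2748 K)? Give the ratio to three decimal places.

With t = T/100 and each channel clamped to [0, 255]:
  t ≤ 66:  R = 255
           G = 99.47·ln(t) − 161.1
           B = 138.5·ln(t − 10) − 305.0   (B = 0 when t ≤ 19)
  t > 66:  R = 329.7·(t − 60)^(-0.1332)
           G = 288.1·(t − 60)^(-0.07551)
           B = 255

0.796

At 2748 K (t = 27.48):
  R = 255 by definition for t ≤ 66.
At 9824 K (t = 98.24):
  R = 329.7·(98.24 − 60)^(-0.1332) = 329.7·38.24^(-0.1332) = 329.7·0.61547 = 202.921.
Gain = 202.921 / 255.000 = 0.7958 → 0.796.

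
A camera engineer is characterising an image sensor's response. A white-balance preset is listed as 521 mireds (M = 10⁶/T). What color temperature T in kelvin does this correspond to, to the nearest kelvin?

1919 K

T = 10⁶ / 521 = 1919.39 K → 1919 K.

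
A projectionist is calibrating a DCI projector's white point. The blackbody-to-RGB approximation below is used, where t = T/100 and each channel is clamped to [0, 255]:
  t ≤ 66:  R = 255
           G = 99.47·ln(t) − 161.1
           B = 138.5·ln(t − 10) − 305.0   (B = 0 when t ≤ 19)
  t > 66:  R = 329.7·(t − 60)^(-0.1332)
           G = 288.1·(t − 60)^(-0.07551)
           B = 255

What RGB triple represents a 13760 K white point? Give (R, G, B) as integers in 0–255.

t = 13760/100 = 137.6; the t > 66 branch applies.
R = 329.7·(137.6 − 60)^(-0.1332) = 329.7·77.6^(-0.1332) = 329.7·0.56011 = 184.667.
G = 288.1·(137.6 − 60)^(-0.07551) = 288.1·77.6^(-0.07551) = 288.1·0.71994 = 207.415.
B = 255 by definition for t > 66.
Rounded: (185, 207, 255).

(185, 207, 255)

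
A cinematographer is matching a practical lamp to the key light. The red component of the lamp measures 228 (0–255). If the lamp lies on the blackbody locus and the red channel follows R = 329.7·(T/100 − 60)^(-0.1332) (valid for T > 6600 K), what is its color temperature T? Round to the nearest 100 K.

(t − 60)^(-0.1332) = 228/329.7 = 0.69154.
t − 60 = 0.69154^(1/-0.1332) = 0.69154^(-7.508) = 15.943, so t = 75.943.
T = 100·t = 7594 K → 7600 K to the nearest 100 K.

7600 K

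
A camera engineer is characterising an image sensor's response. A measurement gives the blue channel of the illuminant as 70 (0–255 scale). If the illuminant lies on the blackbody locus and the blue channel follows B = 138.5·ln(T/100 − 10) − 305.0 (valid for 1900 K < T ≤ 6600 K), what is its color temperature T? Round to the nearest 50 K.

2500 K

ln(t − 10) = (70 + 305.0) / 138.5 = 2.7076.
t − 10 = e^2.7076 = 14.993, so t = 24.993.
T = 100·t = 2499 K → 2500 K to the nearest 50 K.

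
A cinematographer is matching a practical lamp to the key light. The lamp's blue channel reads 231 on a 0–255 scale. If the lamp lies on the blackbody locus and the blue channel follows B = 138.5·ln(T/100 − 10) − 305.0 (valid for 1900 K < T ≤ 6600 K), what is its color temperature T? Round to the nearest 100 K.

ln(t − 10) = (231 + 305.0) / 138.5 = 3.8700.
t − 10 = e^3.8700 = 47.944, so t = 57.944.
T = 100·t = 5794 K → 5800 K to the nearest 100 K.

5800 K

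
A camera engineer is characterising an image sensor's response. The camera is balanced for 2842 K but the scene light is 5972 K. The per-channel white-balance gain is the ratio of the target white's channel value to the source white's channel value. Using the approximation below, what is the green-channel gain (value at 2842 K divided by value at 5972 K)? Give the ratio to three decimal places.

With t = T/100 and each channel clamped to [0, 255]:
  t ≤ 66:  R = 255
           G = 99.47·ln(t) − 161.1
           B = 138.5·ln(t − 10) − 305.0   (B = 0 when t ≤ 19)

At 5972 K (t = 59.72):
  G = 99.47·ln 59.72 − 161.1 = 99.47·4.0897 − 161.1 = 245.699.
At 2842 K (t = 28.42):
  G = 99.47·ln 28.42 − 161.1 = 99.47·3.3471 − 161.1 = 171.835.
Gain = 171.835 / 245.699 = 0.6994 → 0.699.

0.699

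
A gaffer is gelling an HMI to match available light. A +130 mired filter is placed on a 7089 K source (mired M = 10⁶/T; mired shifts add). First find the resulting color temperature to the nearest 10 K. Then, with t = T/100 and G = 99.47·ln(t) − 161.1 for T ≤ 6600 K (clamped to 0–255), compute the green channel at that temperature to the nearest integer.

198

M_in = 10⁶/7089 = 141.06; M_out = 141.06 + (+130) = 271.06.
T_out = 10⁶/271.06 = 3689.2 K → 3690 K; t = 36.9.
G = 99.47·ln 36.9 − 161.1 = 99.47·3.6082 − 161.1 = 197.809.
Rounded: 198.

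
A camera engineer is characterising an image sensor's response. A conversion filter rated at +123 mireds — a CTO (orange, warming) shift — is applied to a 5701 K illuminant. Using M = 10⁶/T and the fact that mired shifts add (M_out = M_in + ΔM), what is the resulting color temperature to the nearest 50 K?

M_in = 10⁶/5701 = 175.41 mireds.
M_out = 175.41 + (+123) = 298.41 mireds.
T_out = 10⁶/298.41 = 3351.1 K → 3350 K.

3350 K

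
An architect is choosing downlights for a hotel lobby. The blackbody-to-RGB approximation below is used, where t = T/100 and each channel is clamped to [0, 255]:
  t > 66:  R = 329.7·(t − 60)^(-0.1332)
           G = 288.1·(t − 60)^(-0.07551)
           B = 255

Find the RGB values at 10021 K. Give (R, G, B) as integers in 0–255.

t = 10021/100 = 100.21; the t > 66 branch applies.
R = 329.7·(100.21 − 60)^(-0.1332) = 329.7·40.21^(-0.1332) = 329.7·0.61137 = 201.568.
G = 288.1·(100.21 − 60)^(-0.07551) = 288.1·40.21^(-0.07551) = 288.1·0.75658 = 217.972.
B = 255 by definition for t > 66.
Rounded: (202, 218, 255).

(202, 218, 255)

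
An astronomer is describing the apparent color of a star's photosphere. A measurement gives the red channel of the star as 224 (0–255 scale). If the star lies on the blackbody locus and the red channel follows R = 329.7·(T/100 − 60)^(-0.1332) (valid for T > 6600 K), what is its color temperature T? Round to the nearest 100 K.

(t − 60)^(-0.1332) = 224/329.7 = 0.67941.
t − 60 = 0.67941^(1/-0.1332) = 0.67941^(-7.508) = 18.209, so t = 78.209.
T = 100·t = 7821 K → 7800 K to the nearest 100 K.

7800 K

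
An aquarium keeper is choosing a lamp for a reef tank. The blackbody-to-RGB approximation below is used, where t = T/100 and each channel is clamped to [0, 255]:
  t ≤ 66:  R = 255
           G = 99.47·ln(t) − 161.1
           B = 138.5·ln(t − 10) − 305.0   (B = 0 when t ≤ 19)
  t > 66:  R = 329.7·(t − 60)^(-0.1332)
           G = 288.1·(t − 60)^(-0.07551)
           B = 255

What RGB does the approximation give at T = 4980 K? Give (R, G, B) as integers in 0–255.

t = 4980/100 = 49.8; the t ≤ 66 branch applies.
R = 255 by definition for t ≤ 66.
G = 99.47·ln 49.8 − 161.1 = 99.47·3.9080 − 161.1 = 227.630.
B = 138.5·ln(49.8 − 10) − 305.0 = 138.5·ln 39.8 − 305.0 = 138.5·3.6839 − 305.0 = 205.216.
Rounded: (255, 228, 205).

(255, 228, 205)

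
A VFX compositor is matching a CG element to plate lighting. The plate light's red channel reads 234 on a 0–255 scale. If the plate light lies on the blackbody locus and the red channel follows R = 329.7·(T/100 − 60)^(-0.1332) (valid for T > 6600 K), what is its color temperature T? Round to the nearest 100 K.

(t − 60)^(-0.1332) = 234/329.7 = 0.70974.
t − 60 = 0.70974^(1/-0.1332) = 0.70974^(-7.508) = 13.119, so t = 73.119.
T = 100·t = 7312 K → 7300 K to the nearest 100 K.

7300 K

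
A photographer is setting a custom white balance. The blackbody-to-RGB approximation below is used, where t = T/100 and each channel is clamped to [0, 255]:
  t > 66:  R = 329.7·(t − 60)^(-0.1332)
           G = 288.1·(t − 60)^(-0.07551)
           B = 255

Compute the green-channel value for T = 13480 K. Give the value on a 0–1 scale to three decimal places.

0.816

t = 13480/100 = 134.8; the t > 66 branch applies.
G = 288.1·(134.8 − 60)^(-0.07551) = 288.1·74.8^(-0.07551) = 288.1·0.72194 = 207.991.
On a 0–1 scale: 207.991/255 = 0.8157 → 0.816.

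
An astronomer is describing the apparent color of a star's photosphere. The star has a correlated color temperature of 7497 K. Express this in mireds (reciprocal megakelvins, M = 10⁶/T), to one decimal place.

M = 10⁶ / 7497 = 133.387 → 133.4 mireds.

133.4 mireds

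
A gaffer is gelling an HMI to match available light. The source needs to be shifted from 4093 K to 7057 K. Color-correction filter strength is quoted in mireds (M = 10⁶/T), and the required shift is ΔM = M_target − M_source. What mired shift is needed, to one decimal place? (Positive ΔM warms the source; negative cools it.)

-102.6 mireds

M_source = 10⁶/4093 = 244.320; M_target = 10⁶/7057 = 141.703.
ΔM = 141.703 − 244.320 = -102.616 → -102.6 mireds, a cooling shift.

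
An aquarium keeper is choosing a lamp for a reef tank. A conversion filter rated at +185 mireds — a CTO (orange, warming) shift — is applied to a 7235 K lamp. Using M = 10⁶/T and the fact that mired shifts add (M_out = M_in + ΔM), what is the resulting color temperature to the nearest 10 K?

M_in = 10⁶/7235 = 138.22 mireds.
M_out = 138.22 + (+185) = 323.22 mireds.
T_out = 10⁶/323.22 = 3093.9 K → 3090 K.

3090 K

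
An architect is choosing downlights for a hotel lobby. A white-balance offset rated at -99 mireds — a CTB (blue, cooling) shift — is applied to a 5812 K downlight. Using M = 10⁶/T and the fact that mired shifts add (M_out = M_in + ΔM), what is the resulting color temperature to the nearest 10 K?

M_in = 10⁶/5812 = 172.06 mireds.
M_out = 172.06 + (-99) = 73.06 mireds.
T_out = 10⁶/73.06 = 13687.8 K → 13690 K.

13690 K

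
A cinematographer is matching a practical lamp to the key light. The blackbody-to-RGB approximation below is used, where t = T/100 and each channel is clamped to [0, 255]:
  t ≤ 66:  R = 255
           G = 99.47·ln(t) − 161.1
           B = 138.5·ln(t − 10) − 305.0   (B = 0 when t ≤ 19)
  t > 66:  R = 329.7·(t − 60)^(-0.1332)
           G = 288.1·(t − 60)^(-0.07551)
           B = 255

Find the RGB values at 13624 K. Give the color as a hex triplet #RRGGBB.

#B9D0FF

t = 13624/100 = 136.24; the t > 66 branch applies.
R = 329.7·(136.24 − 60)^(-0.1332) = 329.7·76.24^(-0.1332) = 329.7·0.56143 = 185.102.
G = 288.1·(136.24 − 60)^(-0.07551) = 288.1·76.24^(-0.07551) = 288.1·0.72090 = 207.692.
B = 255 by definition for t > 66.
Rounded: (185, 208, 255).
In hex: #B9D0FF.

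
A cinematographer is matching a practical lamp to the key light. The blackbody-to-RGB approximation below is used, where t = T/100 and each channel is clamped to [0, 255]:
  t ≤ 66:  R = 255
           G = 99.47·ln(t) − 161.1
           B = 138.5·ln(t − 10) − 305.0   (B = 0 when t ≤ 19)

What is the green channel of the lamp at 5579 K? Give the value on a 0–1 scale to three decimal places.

t = 5579/100 = 55.79; the t ≤ 66 branch applies.
G = 99.47·ln 55.79 − 161.1 = 99.47·4.0216 − 161.1 = 238.928.
On a 0–1 scale: 238.928/255 = 0.9370 → 0.937.

0.937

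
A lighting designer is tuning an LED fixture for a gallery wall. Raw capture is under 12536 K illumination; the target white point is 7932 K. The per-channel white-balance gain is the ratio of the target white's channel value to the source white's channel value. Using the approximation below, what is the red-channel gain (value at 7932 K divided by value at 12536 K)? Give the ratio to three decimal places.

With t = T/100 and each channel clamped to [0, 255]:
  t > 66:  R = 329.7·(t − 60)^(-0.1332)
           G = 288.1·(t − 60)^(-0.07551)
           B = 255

1.176

At 12536 K (t = 125.36):
  R = 329.7·(125.36 − 60)^(-0.1332) = 329.7·65.36^(-0.1332) = 329.7·0.57306 = 188.938.
At 7932 K (t = 79.32):
  R = 329.7·(79.32 − 60)^(-0.1332) = 329.7·19.32^(-0.1332) = 329.7·0.67407 = 222.240.
Gain = 222.240 / 188.938 = 1.1763 → 1.176.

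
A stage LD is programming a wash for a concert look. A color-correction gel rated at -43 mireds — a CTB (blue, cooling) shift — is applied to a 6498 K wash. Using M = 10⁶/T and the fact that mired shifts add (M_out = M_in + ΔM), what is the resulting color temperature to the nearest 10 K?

9020 K

M_in = 10⁶/6498 = 153.89 mireds.
M_out = 153.89 + (-43) = 110.89 mireds.
T_out = 10⁶/110.89 = 9017.7 K → 9020 K.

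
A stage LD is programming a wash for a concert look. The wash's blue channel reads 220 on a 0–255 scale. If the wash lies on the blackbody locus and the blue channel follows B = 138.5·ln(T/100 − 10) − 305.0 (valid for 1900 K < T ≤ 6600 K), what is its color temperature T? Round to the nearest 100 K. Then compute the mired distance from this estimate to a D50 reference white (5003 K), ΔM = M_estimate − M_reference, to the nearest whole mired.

-15 mireds

ln(t − 10) = (220 + 305.0) / 138.5 = 3.7906.
t − 10 = e^3.7906 = 44.284, so t = 54.284.
T = 100·t = 5428 K → 5400 K to the nearest 100 K.
M_estimate = 10⁶/5400 = 185.19; M_reference = 10⁶/5003 = 199.88.
ΔM = 185.19 − 199.88 = -14.69 → -15 mireds.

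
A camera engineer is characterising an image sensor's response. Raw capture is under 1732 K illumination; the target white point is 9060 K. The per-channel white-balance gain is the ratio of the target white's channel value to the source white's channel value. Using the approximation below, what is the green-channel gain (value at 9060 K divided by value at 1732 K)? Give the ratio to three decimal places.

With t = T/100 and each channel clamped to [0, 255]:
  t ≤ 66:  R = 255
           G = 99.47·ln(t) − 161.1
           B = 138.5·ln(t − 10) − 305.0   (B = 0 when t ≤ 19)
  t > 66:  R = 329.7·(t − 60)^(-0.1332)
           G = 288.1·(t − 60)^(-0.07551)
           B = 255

1.815

At 1732 K (t = 17.32):
  G = 99.47·ln 17.32 − 161.1 = 99.47·2.8519 − 161.1 = 122.575.
At 9060 K (t = 90.6):
  G = 288.1·(90.6 − 60)^(-0.07551) = 288.1·30.6^(-0.07551) = 288.1·0.77235 = 222.514.
Gain = 222.514 / 122.575 = 1.8153 → 1.815.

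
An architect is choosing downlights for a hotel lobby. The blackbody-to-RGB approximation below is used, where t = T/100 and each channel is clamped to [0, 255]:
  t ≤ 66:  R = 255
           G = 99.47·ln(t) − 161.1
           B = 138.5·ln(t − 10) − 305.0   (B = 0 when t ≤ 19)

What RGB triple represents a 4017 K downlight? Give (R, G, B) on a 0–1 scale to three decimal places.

(1.000, 0.809, 0.654)

t = 4017/100 = 40.17; the t ≤ 66 branch applies.
R = 255 by definition for t ≤ 66.
G = 99.47·ln 40.17 − 161.1 = 99.47·3.6931 − 161.1 = 206.255.
B = 138.5·ln(40.17 − 10) − 305.0 = 138.5·ln 30.17 − 305.0 = 138.5·3.4068 − 305.0 = 166.848.
Dividing each by 255: (1.0000, 0.8088, 0.6543) → (1.000, 0.809, 0.654).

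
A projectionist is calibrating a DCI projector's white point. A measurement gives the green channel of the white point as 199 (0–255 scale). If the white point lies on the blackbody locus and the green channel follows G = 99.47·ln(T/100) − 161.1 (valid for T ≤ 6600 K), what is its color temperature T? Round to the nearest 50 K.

ln t = (199 + 161.1) / 99.47 = 3.6202.
t = e^3.6202 = 37.345.
T = 100·t = 3734 K → 3750 K to the nearest 50 K.

3750 K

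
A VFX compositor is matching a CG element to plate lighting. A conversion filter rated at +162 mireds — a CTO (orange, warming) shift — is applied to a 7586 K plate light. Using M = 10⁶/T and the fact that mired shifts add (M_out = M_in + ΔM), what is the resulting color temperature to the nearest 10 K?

3400 K

M_in = 10⁶/7586 = 131.82 mireds.
M_out = 131.82 + (+162) = 293.82 mireds.
T_out = 10⁶/293.82 = 3403.4 K → 3400 K.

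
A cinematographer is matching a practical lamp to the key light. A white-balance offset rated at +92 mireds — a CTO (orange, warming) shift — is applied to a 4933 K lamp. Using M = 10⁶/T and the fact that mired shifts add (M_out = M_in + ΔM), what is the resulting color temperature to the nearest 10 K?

3390 K

M_in = 10⁶/4933 = 202.72 mireds.
M_out = 202.72 + (+92) = 294.72 mireds.
T_out = 10⁶/294.72 = 3393.1 K → 3390 K.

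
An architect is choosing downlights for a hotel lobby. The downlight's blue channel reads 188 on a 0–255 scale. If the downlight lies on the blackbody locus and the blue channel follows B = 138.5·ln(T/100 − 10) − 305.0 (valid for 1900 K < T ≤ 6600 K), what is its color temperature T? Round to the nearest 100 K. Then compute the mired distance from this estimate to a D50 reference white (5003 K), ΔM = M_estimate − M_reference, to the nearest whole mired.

ln(t − 10) = (188 + 305.0) / 138.5 = 3.5596.
t − 10 = e^3.5596 = 35.148, so t = 45.148.
T = 100·t = 4515 K → 4500 K to the nearest 100 K.
M_estimate = 10⁶/4500 = 222.22; M_reference = 10⁶/5003 = 199.88.
ΔM = 222.22 − 199.88 = 22.34 → +22 mireds.

+22 mireds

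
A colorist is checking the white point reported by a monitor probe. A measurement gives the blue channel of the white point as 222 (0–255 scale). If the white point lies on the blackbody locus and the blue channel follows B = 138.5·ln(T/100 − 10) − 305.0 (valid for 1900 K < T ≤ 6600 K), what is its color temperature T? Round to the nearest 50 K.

5500 K

ln(t − 10) = (222 + 305.0) / 138.5 = 3.8051.
t − 10 = e^3.8051 = 44.928, so t = 54.928.
T = 100·t = 5493 K → 5500 K to the nearest 50 K.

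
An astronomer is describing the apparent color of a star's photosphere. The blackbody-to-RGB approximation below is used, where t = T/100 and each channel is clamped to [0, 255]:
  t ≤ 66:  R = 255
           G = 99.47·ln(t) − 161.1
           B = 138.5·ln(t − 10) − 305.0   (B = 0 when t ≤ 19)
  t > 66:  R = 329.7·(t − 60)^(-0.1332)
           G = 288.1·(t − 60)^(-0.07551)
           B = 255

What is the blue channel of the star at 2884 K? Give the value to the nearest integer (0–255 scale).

102

t = 2884/100 = 28.84; the t ≤ 66 branch applies.
B = 138.5·ln(28.84 − 10) − 305.0 = 138.5·ln 18.84 − 305.0 = 138.5·2.9360 − 305.0 = 101.634.
Rounded: 102.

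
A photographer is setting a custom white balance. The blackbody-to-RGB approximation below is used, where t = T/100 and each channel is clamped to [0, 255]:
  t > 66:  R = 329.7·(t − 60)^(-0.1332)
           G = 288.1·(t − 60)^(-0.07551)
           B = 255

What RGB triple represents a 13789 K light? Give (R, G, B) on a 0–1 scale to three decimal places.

(0.724, 0.813, 1.000)

t = 13789/100 = 137.89; the t > 66 branch applies.
R = 329.7·(137.89 − 60)^(-0.1332) = 329.7·77.89^(-0.1332) = 329.7·0.55983 = 184.575.
G = 288.1·(137.89 − 60)^(-0.07551) = 288.1·77.89^(-0.07551) = 288.1·0.71974 = 207.356.
B = 255 by definition for t > 66.
Dividing each by 255: (0.7238, 0.8132, 1.0000) → (0.724, 0.813, 1.000).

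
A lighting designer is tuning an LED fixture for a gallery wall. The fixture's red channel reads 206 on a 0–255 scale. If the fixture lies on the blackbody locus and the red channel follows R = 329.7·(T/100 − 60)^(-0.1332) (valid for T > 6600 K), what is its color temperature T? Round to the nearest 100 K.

(t − 60)^(-0.1332) = 206/329.7 = 0.62481.
t − 60 = 0.62481^(1/-0.1332) = 0.62481^(-7.508) = 34.152, so t = 94.152.
T = 100·t = 9415 K → 9400 K to the nearest 100 K.

9400 K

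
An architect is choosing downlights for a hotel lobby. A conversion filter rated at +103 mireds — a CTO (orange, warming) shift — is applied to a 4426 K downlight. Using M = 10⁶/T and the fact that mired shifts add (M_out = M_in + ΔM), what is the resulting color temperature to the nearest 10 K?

M_in = 10⁶/4426 = 225.94 mireds.
M_out = 225.94 + (+103) = 328.94 mireds.
T_out = 10⁶/328.94 = 3040.1 K → 3040 K.

3040 K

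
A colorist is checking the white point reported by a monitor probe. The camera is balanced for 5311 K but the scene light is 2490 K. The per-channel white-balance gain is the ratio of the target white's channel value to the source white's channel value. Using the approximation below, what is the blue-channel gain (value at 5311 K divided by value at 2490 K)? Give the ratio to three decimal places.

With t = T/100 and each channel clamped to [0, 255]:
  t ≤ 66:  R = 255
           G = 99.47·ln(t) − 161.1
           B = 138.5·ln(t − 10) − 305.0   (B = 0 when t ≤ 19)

At 2490 K (t = 24.9):
  B = 138.5·ln(24.9 − 10) − 305.0 = 138.5·ln 14.9 − 305.0 = 138.5·2.7014 − 305.0 = 69.139.
At 5311 K (t = 53.11):
  B = 138.5·ln(53.11 − 10) − 305.0 = 138.5·ln 43.11 − 305.0 = 138.5·3.7638 − 305.0 = 216.280.
Gain = 216.280 / 69.139 = 3.1282 → 3.128.

3.128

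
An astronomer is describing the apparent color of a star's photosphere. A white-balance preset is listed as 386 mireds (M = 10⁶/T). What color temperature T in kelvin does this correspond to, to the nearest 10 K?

2590 K

T = 10⁶ / 386 = 2590.67 K → 2590 K.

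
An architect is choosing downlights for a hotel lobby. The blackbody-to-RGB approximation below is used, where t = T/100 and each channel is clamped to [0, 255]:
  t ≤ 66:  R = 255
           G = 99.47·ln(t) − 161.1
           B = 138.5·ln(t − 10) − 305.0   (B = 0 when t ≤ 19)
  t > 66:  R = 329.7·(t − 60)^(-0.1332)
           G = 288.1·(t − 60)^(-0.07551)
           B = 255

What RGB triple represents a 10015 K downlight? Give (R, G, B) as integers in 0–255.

(202, 218, 255)

t = 10015/100 = 100.15; the t > 66 branch applies.
R = 329.7·(100.15 − 60)^(-0.1332) = 329.7·40.15^(-0.1332) = 329.7·0.61149 = 201.608.
G = 288.1·(100.15 − 60)^(-0.07551) = 288.1·40.15^(-0.07551) = 288.1·0.75667 = 217.996.
B = 255 by definition for t > 66.
Rounded: (202, 218, 255).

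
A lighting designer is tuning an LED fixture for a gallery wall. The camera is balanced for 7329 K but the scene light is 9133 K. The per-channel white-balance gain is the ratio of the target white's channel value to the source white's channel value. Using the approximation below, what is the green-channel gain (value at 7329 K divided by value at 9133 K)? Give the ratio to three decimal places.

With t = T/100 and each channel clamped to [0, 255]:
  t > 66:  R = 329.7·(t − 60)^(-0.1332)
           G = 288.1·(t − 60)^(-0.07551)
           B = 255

1.067

At 9133 K (t = 91.33):
  G = 288.1·(91.33 − 60)^(-0.07551) = 288.1·31.33^(-0.07551) = 288.1·0.77097 = 222.118.
At 7329 K (t = 73.29):
  G = 288.1·(73.29 − 60)^(-0.07551) = 288.1·13.29^(-0.07551) = 288.1·0.82255 = 236.977.
Gain = 236.977 / 222.118 = 1.0669 → 1.067.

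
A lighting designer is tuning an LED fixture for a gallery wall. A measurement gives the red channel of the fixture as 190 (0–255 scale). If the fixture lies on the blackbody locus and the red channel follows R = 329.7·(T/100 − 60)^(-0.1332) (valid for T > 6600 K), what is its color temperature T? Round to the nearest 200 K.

(t − 60)^(-0.1332) = 190/329.7 = 0.57628.
t − 60 = 0.57628^(1/-0.1332) = 0.57628^(-7.508) = 62.667, so t = 122.667.
T = 100·t = 12267 K → 12200 K to the nearest 200 K.

12200 K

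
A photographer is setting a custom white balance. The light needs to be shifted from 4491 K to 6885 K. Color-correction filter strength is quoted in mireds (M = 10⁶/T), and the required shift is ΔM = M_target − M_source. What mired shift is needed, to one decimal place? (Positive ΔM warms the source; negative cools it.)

M_source = 10⁶/4491 = 222.668; M_target = 10⁶/6885 = 145.243.
ΔM = 145.243 − 222.668 = -77.424 → -77.4 mireds, a cooling shift.

-77.4 mireds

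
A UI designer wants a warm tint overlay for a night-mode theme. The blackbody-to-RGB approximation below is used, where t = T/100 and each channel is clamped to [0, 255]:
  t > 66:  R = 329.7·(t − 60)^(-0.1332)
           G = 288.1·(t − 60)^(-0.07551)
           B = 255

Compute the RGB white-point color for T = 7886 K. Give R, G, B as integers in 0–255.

t = 7886/100 = 78.86; the t > 66 branch applies.
R = 329.7·(78.86 − 60)^(-0.1332) = 329.7·18.86^(-0.1332) = 329.7·0.67624 = 222.955.
G = 288.1·(78.86 − 60)^(-0.07551) = 288.1·18.86^(-0.07551) = 288.1·0.80109 = 230.795.
B = 255 by definition for t > 66.
Rounded: (223, 231, 255).

R=223, G=231, B=255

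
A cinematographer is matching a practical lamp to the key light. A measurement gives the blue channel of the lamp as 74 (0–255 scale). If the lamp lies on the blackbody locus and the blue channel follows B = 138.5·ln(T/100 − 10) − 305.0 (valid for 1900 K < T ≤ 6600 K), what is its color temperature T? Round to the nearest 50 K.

ln(t − 10) = (74 + 305.0) / 138.5 = 2.7365.
t − 10 = e^2.7365 = 15.432, so t = 25.432.
T = 100·t = 2543 K → 2550 K to the nearest 50 K.

2550 K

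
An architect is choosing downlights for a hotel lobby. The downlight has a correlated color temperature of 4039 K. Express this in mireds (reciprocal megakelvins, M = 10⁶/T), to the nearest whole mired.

248 mireds

M = 10⁶ / 4039 = 247.586 → 248 mireds.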